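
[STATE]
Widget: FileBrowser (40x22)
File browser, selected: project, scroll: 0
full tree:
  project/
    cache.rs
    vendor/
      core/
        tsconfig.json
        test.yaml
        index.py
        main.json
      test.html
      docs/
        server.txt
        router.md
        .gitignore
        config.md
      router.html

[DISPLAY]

> [-] project/                          
    cache.rs                            
    [+] vendor/                         
                                        
                                        
                                        
                                        
                                        
                                        
                                        
                                        
                                        
                                        
                                        
                                        
                                        
                                        
                                        
                                        
                                        
                                        
                                        


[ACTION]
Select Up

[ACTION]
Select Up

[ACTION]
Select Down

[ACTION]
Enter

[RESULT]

  [-] project/                          
  > cache.rs                            
    [+] vendor/                         
                                        
                                        
                                        
                                        
                                        
                                        
                                        
                                        
                                        
                                        
                                        
                                        
                                        
                                        
                                        
                                        
                                        
                                        
                                        


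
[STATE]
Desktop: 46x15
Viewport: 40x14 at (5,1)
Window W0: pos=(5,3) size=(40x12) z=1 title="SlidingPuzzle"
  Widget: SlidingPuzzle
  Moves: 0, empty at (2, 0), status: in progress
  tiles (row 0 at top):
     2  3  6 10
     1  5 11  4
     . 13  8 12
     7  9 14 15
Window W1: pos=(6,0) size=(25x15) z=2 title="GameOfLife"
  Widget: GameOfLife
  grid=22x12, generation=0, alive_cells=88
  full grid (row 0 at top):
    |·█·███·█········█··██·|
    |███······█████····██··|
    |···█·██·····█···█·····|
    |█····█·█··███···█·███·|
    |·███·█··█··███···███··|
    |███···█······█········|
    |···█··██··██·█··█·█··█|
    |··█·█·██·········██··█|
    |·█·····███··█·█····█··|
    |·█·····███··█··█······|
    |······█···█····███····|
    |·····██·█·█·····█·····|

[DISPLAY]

 ┃ GameOfLife            ┃              
 ┠───────────────────────┨              
┏┃Gen: 0                 ┃━━━━━━━━━━━━━┓
┃┃███······█████····██·· ┃             ┃
┠┃···█·██·····█···█····· ┃─────────────┨
┃┃█····█·█··███···█·███· ┃             ┃
┃┃·███·█··█··███···███·· ┃             ┃
┃┃███···█······█········ ┃             ┃
┃┃···█··██··██·█··█·█··█ ┃             ┃
┃┃··█·█·██·········██··█ ┃             ┃
┃┃·█·····███··█·█····█·· ┃             ┃
┃┃·█·····███··█··█······ ┃             ┃
┃┃······█···█····███···· ┃             ┃
┗┗━━━━━━━━━━━━━━━━━━━━━━━┛━━━━━━━━━━━━━┛


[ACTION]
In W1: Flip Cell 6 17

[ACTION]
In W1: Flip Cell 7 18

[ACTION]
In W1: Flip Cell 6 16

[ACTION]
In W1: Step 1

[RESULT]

 ┃ GameOfLife            ┃              
 ┠───────────────────────┨              
┏┃Gen: 1                 ┃━━━━━━━━━━━━━┓
┃┃██········████···████· ┃             ┃
┠┃█·█·███··█··········█· ┃─────────────┨
┃┃·█·█·█·█··█·····█···█· ┃             ┃
┃┃···███·█··█··█···█··█· ┃             ┃
┃┃█···███···█··██····█·· ┃             ┃
┃┃···█········█····██··· ┃             ┃
┃┃··██·█···█████···█··█· ┃             ┃
┃┃·██······█···█········ ┃             ┃
┃┃······█···██·███······ ┃             ┃
┃┃·····██···██···█·█···· ┃             ┃
┗┗━━━━━━━━━━━━━━━━━━━━━━━┛━━━━━━━━━━━━━┛


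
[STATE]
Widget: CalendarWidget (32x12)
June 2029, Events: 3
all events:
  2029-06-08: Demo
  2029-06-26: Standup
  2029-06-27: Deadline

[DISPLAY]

           June 2029            
Mo Tu We Th Fr Sa Su            
             1  2  3            
 4  5  6  7  8*  9 10           
11 12 13 14 15 16 17            
18 19 20 21 22 23 24            
25 26* 27* 28 29 30             
                                
                                
                                
                                
                                


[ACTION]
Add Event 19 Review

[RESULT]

           June 2029            
Mo Tu We Th Fr Sa Su            
             1  2  3            
 4  5  6  7  8*  9 10           
11 12 13 14 15 16 17            
18 19* 20 21 22 23 24           
25 26* 27* 28 29 30             
                                
                                
                                
                                
                                


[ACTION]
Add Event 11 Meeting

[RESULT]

           June 2029            
Mo Tu We Th Fr Sa Su            
             1  2  3            
 4  5  6  7  8*  9 10           
11* 12 13 14 15 16 17           
18 19* 20 21 22 23 24           
25 26* 27* 28 29 30             
                                
                                
                                
                                
                                


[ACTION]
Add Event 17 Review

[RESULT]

           June 2029            
Mo Tu We Th Fr Sa Su            
             1  2  3            
 4  5  6  7  8*  9 10           
11* 12 13 14 15 16 17*          
18 19* 20 21 22 23 24           
25 26* 27* 28 29 30             
                                
                                
                                
                                
                                


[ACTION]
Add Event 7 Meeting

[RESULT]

           June 2029            
Mo Tu We Th Fr Sa Su            
             1  2  3            
 4  5  6  7*  8*  9 10          
11* 12 13 14 15 16 17*          
18 19* 20 21 22 23 24           
25 26* 27* 28 29 30             
                                
                                
                                
                                
                                


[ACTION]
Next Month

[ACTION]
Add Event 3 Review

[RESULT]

           July 2029            
Mo Tu We Th Fr Sa Su            
                   1            
 2  3*  4  5  6  7  8           
 9 10 11 12 13 14 15            
16 17 18 19 20 21 22            
23 24 25 26 27 28 29            
30 31                           
                                
                                
                                
                                


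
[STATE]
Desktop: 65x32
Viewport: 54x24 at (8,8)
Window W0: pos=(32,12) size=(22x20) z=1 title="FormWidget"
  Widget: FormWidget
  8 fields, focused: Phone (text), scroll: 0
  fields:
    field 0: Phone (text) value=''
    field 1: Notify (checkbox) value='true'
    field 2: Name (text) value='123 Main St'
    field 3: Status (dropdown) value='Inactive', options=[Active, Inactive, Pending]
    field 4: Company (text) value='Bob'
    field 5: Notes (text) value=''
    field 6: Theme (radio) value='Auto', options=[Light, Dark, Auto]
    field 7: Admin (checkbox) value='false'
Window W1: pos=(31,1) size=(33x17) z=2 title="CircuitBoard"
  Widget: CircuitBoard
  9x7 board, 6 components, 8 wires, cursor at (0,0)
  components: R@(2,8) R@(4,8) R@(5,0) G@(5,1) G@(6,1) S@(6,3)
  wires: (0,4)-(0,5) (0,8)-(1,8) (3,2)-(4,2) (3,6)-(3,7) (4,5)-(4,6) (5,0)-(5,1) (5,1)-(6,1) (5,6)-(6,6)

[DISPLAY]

                       ┃                              
                       ┃2                             
                       ┃                              
                       ┃3           ·               · 
                       ┃            │                 
                       ┃4           ·           · ─ · 
                       ┃                              
                       ┃5   R ─ G                   · 
                       ┃        │                   │ 
                       ┗━━━━━━━━━━━━━━━━━━━━━━━━━━━━━━
                        ┃  Status:     [Ina▼]┃        
                        ┃  Company:    [Bob ]┃        
                        ┃  Notes:      [    ]┃        
                        ┃  Theme:      ( ) Li┃        
                        ┃  Admin:      [ ]   ┃        
                        ┃                    ┃        
                        ┃                    ┃        
                        ┃                    ┃        
                        ┃                    ┃        
                        ┃                    ┃        
                        ┃                    ┃        
                        ┃                    ┃        
                        ┃                    ┃        
                        ┗━━━━━━━━━━━━━━━━━━━━┛        


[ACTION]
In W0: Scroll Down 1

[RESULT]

                       ┃                              
                       ┃2                             
                       ┃                              
                       ┃3           ·               · 
                       ┃            │                 
                       ┃4           ·           · ─ · 
                       ┃                              
                       ┃5   R ─ G                   · 
                       ┃        │                   │ 
                       ┗━━━━━━━━━━━━━━━━━━━━━━━━━━━━━━
                        ┃  Company:    [Bob ]┃        
                        ┃  Notes:      [    ]┃        
                        ┃  Theme:      ( ) Li┃        
                        ┃  Admin:      [ ]   ┃        
                        ┃                    ┃        
                        ┃                    ┃        
                        ┃                    ┃        
                        ┃                    ┃        
                        ┃                    ┃        
                        ┃                    ┃        
                        ┃                    ┃        
                        ┃                    ┃        
                        ┃                    ┃        
                        ┗━━━━━━━━━━━━━━━━━━━━┛        


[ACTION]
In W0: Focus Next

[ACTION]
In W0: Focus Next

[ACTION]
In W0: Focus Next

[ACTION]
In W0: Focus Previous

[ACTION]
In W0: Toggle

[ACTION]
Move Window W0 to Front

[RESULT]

                       ┃                              
                       ┃2                             
                       ┃                              
                       ┃3           ·               · 
                       ┃┏━━━━━━━━━━━━━━━━━━━━┓        
                       ┃┃ FormWidget         ┃  · ─ · 
                       ┃┠────────────────────┨        
                       ┃┃  Notify:     [x]   ┃      · 
                       ┃┃> Name:       [123 ]┃      │ 
                       ┗┃  Status:     [Ina▼]┃━━━━━━━━
                        ┃  Company:    [Bob ]┃        
                        ┃  Notes:      [    ]┃        
                        ┃  Theme:      ( ) Li┃        
                        ┃  Admin:      [ ]   ┃        
                        ┃                    ┃        
                        ┃                    ┃        
                        ┃                    ┃        
                        ┃                    ┃        
                        ┃                    ┃        
                        ┃                    ┃        
                        ┃                    ┃        
                        ┃                    ┃        
                        ┃                    ┃        
                        ┗━━━━━━━━━━━━━━━━━━━━┛        


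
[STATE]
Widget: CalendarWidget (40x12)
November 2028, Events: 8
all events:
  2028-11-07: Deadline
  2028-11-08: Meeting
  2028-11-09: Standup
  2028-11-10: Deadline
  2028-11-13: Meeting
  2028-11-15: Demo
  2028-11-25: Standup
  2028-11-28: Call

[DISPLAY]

             November 2028              
Mo Tu We Th Fr Sa Su                    
       1  2  3  4  5                    
 6  7*  8*  9* 10* 11 12                
13* 14 15* 16 17 18 19                  
20 21 22 23 24 25* 26                   
27 28* 29 30                            
                                        
                                        
                                        
                                        
                                        


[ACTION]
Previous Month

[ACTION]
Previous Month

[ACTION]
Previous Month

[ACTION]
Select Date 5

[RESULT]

              August 2028               
Mo Tu We Th Fr Sa Su                    
    1  2  3  4 [ 5]  6                  
 7  8  9 10 11 12 13                    
14 15 16 17 18 19 20                    
21 22 23 24 25 26 27                    
28 29 30 31                             
                                        
                                        
                                        
                                        
                                        


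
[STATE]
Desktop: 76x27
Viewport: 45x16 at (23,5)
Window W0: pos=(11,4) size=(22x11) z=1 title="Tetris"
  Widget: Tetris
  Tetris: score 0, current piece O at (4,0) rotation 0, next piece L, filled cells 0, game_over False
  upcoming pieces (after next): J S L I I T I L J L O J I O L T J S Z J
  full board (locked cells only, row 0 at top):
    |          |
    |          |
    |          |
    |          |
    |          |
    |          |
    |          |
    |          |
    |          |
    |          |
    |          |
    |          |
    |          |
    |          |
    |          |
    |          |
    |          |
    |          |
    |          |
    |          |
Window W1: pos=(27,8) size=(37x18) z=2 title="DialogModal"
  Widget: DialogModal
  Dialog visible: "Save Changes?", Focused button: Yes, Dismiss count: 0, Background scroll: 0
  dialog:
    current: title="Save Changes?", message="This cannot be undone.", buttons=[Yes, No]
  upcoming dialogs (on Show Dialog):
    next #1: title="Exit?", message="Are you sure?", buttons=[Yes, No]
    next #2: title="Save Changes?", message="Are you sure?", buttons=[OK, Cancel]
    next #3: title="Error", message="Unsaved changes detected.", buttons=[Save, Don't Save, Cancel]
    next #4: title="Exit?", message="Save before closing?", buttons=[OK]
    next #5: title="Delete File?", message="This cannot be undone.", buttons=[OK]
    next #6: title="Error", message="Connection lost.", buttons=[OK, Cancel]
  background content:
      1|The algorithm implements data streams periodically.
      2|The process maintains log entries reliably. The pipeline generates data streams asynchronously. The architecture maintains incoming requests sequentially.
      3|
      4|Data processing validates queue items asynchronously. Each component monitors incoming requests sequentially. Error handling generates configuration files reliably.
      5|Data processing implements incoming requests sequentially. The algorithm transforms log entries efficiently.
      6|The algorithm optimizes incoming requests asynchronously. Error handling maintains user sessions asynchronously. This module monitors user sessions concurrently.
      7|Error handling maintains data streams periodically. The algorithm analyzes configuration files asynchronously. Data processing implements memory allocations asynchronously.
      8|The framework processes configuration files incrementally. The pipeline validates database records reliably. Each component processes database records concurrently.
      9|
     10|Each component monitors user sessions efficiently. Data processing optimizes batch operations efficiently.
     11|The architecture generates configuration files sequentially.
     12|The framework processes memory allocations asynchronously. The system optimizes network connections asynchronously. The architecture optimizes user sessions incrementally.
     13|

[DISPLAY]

         ┃                                   
─────────┨                                   
Next:    ┃                                   
  ▒ ┏━━━━━━━━━━━━━━━━━━━━━━━━━━━━━━━━━━━┓    
▒▒▒ ┃ DialogModal                       ┃    
    ┠───────────────────────────────────┨    
    ┃The algorithm implements data strea┃    
    ┃The process maintains log entries r┃    
Scor┃                                   ┃    
━━━━┃Data processing validates queue ite┃    
    ┃Data┌────────────────────────┐oming┃    
    ┃The │     Save Changes?      │ng re┃    
    ┃Erro│ This cannot be undone. │strea┃    
    ┃The │       [Yes]  No        │urati┃    
    ┃    └────────────────────────┘     ┃    
    ┃Each component monitors user sessio┃    


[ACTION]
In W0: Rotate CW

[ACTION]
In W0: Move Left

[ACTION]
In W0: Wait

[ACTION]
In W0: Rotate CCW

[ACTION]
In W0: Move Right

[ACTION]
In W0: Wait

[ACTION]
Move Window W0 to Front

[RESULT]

         ┃                                   
─────────┨                                   
Next:    ┃                                   
  ▒      ┃━━━━━━━━━━━━━━━━━━━━━━━━━━━━━━┓    
▒▒▒      ┃ogModal                       ┃    
         ┃──────────────────────────────┨    
         ┃lgorithm implements data strea┃    
         ┃rocess maintains log entries r┃    
Score:   ┃                              ┃    
━━━━━━━━━┛processing validates queue ite┃    
    ┃Data┌────────────────────────┐oming┃    
    ┃The │     Save Changes?      │ng re┃    
    ┃Erro│ This cannot be undone. │strea┃    
    ┃The │       [Yes]  No        │urati┃    
    ┃    └────────────────────────┘     ┃    
    ┃Each component monitors user sessio┃    


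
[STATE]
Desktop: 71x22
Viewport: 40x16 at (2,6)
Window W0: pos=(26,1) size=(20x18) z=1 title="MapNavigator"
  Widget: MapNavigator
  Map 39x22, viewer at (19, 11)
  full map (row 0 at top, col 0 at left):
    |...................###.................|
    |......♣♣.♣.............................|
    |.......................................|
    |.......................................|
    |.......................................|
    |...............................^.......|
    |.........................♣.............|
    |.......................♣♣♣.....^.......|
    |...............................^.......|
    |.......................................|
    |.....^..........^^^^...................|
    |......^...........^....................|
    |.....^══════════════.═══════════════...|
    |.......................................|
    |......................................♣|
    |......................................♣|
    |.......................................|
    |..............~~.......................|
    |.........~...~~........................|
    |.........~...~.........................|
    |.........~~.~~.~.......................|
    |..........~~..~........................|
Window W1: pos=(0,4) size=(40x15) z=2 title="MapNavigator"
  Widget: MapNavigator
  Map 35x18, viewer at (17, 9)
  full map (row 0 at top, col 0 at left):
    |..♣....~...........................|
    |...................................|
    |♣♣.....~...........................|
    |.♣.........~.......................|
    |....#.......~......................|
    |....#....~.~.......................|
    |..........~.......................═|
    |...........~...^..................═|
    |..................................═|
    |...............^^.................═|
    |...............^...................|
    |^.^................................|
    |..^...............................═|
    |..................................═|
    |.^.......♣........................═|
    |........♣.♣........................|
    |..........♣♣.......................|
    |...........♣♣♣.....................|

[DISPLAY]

─────────────────────────────────────┨..
 ....#.......~...................... ┃♣♣
 ....#....~.~....................... ┃..
 ..........~.......................═ ┃..
 ...........~...^..................═ ┃..
 ..................................═ ┃..
 ...............^^@................═ ┃══
 ...............^................... ┃..
 ^.^................................ ┃..
 ..^...............................═ ┃..
 ..................................═ ┃..
 .^.......♣........................═ ┃..
━━━━━━━━━━━━━━━━━━━━━━━━━━━━━━━━━━━━━┛━━
                                        
                                        
                                        


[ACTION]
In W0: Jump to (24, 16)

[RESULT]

─────────────────────────────────────┨..
 ....#.......~...................... ┃══
 ....#....~.~....................... ┃..
 ..........~.......................═ ┃..
 ...........~...^..................═ ┃..
 ..................................═ ┃..
 ...............^^@................═ ┃..
 ...............^................... ┃..
 ^.^................................ ┃..
 ..^...............................═ ┃..
 ..................................═ ┃..
 .^.......♣........................═ ┃  
━━━━━━━━━━━━━━━━━━━━━━━━━━━━━━━━━━━━━┛━━
                                        
                                        
                                        


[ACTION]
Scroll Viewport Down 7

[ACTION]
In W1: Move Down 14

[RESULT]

─────────────────────────────────────┨..
 ..^...............................═ ┃══
 ..................................═ ┃..
 .^.......♣........................═ ┃..
 ........♣.♣........................ ┃..
 ..........♣♣....................... ┃..
 ...........♣♣♣...@................. ┃..
                                     ┃..
                                     ┃..
                                     ┃..
                                     ┃..
                                     ┃  
━━━━━━━━━━━━━━━━━━━━━━━━━━━━━━━━━━━━━┛━━
                                        
                                        
                                        


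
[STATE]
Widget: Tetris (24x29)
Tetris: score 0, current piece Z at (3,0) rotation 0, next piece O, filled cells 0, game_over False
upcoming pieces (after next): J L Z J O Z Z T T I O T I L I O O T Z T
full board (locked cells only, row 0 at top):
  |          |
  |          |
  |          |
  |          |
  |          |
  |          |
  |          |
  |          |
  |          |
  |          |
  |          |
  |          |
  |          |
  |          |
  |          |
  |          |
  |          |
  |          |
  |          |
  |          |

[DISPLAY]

   ▓▓     │Next:        
    ▓▓    │▓▓           
          │▓▓           
          │             
          │             
          │             
          │Score:       
          │0            
          │             
          │             
          │             
          │             
          │             
          │             
          │             
          │             
          │             
          │             
          │             
          │             
          │             
          │             
          │             
          │             
          │             
          │             
          │             
          │             
          │             


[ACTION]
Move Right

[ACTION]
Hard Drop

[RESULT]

    ▓▓    │Next:        
    ▓▓    │█            
          │███          
          │             
          │             
          │             
          │Score:       
          │0            
          │             
          │             
          │             
          │             
          │             
          │             
          │             
          │             
          │             
          │             
    ▓▓    │             
     ▓▓   │             
          │             
          │             
          │             
          │             
          │             
          │             
          │             
          │             
          │             


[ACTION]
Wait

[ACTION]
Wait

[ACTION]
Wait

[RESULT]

          │Next:        
          │█            
          │███          
    ▓▓    │             
    ▓▓    │             
          │             
          │Score:       
          │0            
          │             
          │             
          │             
          │             
          │             
          │             
          │             
          │             
          │             
          │             
    ▓▓    │             
     ▓▓   │             
          │             
          │             
          │             
          │             
          │             
          │             
          │             
          │             
          │             


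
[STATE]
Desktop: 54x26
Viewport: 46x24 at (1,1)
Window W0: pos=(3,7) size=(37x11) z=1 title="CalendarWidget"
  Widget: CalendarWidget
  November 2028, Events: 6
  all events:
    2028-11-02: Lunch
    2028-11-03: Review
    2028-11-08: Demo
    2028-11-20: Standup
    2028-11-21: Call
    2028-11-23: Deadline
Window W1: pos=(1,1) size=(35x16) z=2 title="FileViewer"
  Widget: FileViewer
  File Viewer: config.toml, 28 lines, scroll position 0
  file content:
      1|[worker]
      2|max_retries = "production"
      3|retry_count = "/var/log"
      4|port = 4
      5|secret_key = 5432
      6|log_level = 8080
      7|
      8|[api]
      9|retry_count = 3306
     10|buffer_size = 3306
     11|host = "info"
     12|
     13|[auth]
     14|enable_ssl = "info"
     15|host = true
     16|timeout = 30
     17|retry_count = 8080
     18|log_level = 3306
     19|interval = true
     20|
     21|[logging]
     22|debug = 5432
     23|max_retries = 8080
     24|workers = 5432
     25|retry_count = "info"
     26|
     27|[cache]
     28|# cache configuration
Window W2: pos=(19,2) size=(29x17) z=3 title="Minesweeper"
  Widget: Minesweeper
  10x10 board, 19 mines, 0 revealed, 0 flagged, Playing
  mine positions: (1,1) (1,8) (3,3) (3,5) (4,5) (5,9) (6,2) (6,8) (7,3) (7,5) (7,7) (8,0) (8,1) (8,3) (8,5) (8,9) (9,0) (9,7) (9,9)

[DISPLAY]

┏━━━━━━━━━━━━━━━━━━━━━━━━━━━━━━━━━┓           
┃ FileViewer      ┏━━━━━━━━━━━━━━━━━━━━━━━━━━━
┠─────────────────┃ Minesweeper               
┃[worker]         ┠───────────────────────────
┃max_retries = "pr┃■■■■■■■■■■                 
┃retry_count = "/v┃■■■■■■■■■■                 
┃port = 4         ┃■■■■■■■■■■                 
┃secret_key = 5432┃■■■■■■■■■■                 
┃log_level = 8080 ┃■■■■■■■■■■                 
┃                 ┃■■■■■■■■■■                 
┃[api]            ┃■■■■■■■■■■                 
┃retry_count = 330┃■■■■■■■■■■                 
┃buffer_size = 330┃■■■■■■■■■■                 
┃host = "info"    ┃■■■■■■■■■■                 
┃                 ┃                           
┗━━━━━━━━━━━━━━━━━┃                           
  ┗━━━━━━━━━━━━━━━┃                           
                  ┗━━━━━━━━━━━━━━━━━━━━━━━━━━━
                                              
                                              
                                              
                                              
                                              
                                              


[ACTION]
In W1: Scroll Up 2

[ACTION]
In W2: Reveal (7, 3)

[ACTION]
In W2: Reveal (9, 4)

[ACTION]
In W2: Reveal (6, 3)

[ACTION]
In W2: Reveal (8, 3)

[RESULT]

┏━━━━━━━━━━━━━━━━━━━━━━━━━━━━━━━━━┓           
┃ FileViewer      ┏━━━━━━━━━━━━━━━━━━━━━━━━━━━
┠─────────────────┃ Minesweeper               
┃[worker]         ┠───────────────────────────
┃max_retries = "pr┃■■■■■■■■■■                 
┃retry_count = "/v┃■✹■■■■■■✹■                 
┃port = 4         ┃■■■■■■■■■■                 
┃secret_key = 5432┃■■■✹■✹■■■■                 
┃log_level = 8080 ┃■■■■■✹■■■■                 
┃                 ┃■■■■■■■■■✹                 
┃[api]            ┃■■✹■■■■■✹■                 
┃retry_count = 330┃■■■✹■✹■✹■■                 
┃buffer_size = 330┃✹✹■✹■✹■■■✹                 
┃host = "info"    ┃✹■■■■■■✹■✹                 
┃                 ┃                           
┗━━━━━━━━━━━━━━━━━┃                           
  ┗━━━━━━━━━━━━━━━┃                           
                  ┗━━━━━━━━━━━━━━━━━━━━━━━━━━━
                                              
                                              
                                              
                                              
                                              
                                              


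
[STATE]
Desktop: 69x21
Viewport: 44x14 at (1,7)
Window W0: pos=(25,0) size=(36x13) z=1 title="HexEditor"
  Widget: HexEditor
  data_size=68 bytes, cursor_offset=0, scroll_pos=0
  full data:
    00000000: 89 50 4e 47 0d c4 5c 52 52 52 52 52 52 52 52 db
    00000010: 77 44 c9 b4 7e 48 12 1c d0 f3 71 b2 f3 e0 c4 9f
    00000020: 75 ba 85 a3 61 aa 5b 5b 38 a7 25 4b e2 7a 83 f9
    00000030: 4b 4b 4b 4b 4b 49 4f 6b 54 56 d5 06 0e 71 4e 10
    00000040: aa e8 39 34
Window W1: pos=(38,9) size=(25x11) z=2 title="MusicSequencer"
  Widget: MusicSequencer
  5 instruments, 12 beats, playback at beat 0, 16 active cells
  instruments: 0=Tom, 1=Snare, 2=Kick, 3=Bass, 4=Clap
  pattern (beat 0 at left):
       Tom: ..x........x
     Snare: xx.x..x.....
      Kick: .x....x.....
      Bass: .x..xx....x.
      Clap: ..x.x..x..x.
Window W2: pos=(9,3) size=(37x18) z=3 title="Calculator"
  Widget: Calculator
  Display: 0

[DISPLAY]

        ┃┌───┬───┬───┬───┐                  
        ┃│ 7 │ 8 │ 9 │ ÷ │                  
        ┃├───┼───┼───┼───┤                  
        ┃│ 4 │ 5 │ 6 │ × │                  
        ┃├───┼───┼───┼───┤                  
        ┃│ 1 │ 2 │ 3 │ - │                  
        ┃├───┼───┼───┼───┤                  
        ┃│ 0 │ . │ = │ + │                  
        ┃├───┼───┼───┼───┤                  
        ┃│ C │ MC│ MR│ M+│                  
        ┃└───┴───┴───┴───┘                  
        ┃                                   
        ┃                                   
        ┗━━━━━━━━━━━━━━━━━━━━━━━━━━━━━━━━━━━


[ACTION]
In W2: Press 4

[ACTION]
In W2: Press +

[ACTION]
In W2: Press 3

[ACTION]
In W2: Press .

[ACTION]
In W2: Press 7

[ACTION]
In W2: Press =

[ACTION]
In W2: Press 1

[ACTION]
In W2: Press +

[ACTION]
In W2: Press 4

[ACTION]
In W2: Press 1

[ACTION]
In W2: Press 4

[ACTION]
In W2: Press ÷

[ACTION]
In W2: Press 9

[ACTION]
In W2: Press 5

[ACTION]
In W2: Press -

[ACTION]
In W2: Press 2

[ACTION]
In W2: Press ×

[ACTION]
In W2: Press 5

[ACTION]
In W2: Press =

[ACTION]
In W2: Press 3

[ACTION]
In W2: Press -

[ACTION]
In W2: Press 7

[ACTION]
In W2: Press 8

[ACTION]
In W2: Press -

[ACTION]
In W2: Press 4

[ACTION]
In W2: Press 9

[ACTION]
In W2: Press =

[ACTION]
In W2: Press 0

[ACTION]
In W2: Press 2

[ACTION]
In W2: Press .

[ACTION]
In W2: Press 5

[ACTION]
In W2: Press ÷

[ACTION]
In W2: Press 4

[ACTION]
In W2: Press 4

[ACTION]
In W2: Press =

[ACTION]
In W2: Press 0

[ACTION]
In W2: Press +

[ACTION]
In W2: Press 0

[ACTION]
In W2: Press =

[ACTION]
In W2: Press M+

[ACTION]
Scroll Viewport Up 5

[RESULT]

                        ┠───────────────────
        ┏━━━━━━━━━━━━━━━━━━━━━━━━━━━━━━━━━━━
        ┃ Calculator                        
        ┠───────────────────────────────────
        ┃                                  0
        ┃┌───┬───┬───┬───┐                  
        ┃│ 7 │ 8 │ 9 │ ÷ │                  
        ┃├───┼───┼───┼───┤                  
        ┃│ 4 │ 5 │ 6 │ × │                  
        ┃├───┼───┼───┼───┤                  
        ┃│ 1 │ 2 │ 3 │ - │                  
        ┃├───┼───┼───┼───┤                  
        ┃│ 0 │ . │ = │ + │                  
        ┃├───┼───┼───┼───┤                  


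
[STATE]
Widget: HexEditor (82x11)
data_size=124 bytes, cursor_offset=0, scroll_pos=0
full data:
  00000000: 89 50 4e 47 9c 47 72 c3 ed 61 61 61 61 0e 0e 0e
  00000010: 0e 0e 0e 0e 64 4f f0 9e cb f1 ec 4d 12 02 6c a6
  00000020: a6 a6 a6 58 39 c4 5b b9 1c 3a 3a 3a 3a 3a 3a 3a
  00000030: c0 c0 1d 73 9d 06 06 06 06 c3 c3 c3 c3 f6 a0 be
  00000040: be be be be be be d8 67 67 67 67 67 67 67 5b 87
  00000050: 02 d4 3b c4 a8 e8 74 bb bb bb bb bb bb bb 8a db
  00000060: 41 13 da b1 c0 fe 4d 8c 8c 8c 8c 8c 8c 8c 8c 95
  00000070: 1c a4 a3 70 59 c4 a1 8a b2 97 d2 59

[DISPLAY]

00000000  89 50 4e 47 9c 47 72 c3  ed 61 61 61 61 0e 0e 0e  |.PNG.Gr..aaaa...|    
00000010  0e 0e 0e 0e 64 4f f0 9e  cb f1 ec 4d 12 02 6c a6  |....dO.....M..l.|    
00000020  a6 a6 a6 58 39 c4 5b b9  1c 3a 3a 3a 3a 3a 3a 3a  |...X9.[..:::::::|    
00000030  c0 c0 1d 73 9d 06 06 06  06 c3 c3 c3 c3 f6 a0 be  |...s............|    
00000040  be be be be be be d8 67  67 67 67 67 67 67 5b 87  |.......ggggggg[.|    
00000050  02 d4 3b c4 a8 e8 74 bb  bb bb bb bb bb bb 8a db  |..;...t.........|    
00000060  41 13 da b1 c0 fe 4d 8c  8c 8c 8c 8c 8c 8c 8c 95  |A.....M.........|    
00000070  1c a4 a3 70 59 c4 a1 8a  b2 97 d2 59              |...pY......Y    |    
                                                                                  
                                                                                  
                                                                                  


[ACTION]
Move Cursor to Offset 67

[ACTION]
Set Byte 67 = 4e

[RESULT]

00000000  89 50 4e 47 9c 47 72 c3  ed 61 61 61 61 0e 0e 0e  |.PNG.Gr..aaaa...|    
00000010  0e 0e 0e 0e 64 4f f0 9e  cb f1 ec 4d 12 02 6c a6  |....dO.....M..l.|    
00000020  a6 a6 a6 58 39 c4 5b b9  1c 3a 3a 3a 3a 3a 3a 3a  |...X9.[..:::::::|    
00000030  c0 c0 1d 73 9d 06 06 06  06 c3 c3 c3 c3 f6 a0 be  |...s............|    
00000040  be be be 4E be be d8 67  67 67 67 67 67 67 5b 87  |...N...ggggggg[.|    
00000050  02 d4 3b c4 a8 e8 74 bb  bb bb bb bb bb bb 8a db  |..;...t.........|    
00000060  41 13 da b1 c0 fe 4d 8c  8c 8c 8c 8c 8c 8c 8c 95  |A.....M.........|    
00000070  1c a4 a3 70 59 c4 a1 8a  b2 97 d2 59              |...pY......Y    |    
                                                                                  
                                                                                  
                                                                                  


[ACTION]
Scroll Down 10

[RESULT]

00000070  1c a4 a3 70 59 c4 a1 8a  b2 97 d2 59              |...pY......Y    |    
                                                                                  
                                                                                  
                                                                                  
                                                                                  
                                                                                  
                                                                                  
                                                                                  
                                                                                  
                                                                                  
                                                                                  


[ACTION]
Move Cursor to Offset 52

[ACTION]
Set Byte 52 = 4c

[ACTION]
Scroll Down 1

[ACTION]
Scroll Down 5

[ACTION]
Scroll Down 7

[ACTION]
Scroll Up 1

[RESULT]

00000060  41 13 da b1 c0 fe 4d 8c  8c 8c 8c 8c 8c 8c 8c 95  |A.....M.........|    
00000070  1c a4 a3 70 59 c4 a1 8a  b2 97 d2 59              |...pY......Y    |    
                                                                                  
                                                                                  
                                                                                  
                                                                                  
                                                                                  
                                                                                  
                                                                                  
                                                                                  
                                                                                  
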